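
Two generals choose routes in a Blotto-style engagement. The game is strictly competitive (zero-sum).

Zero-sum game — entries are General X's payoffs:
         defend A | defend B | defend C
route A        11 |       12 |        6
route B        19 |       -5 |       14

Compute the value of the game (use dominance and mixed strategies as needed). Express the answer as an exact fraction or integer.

198/25

Column defend A is strictly dominated by defend C for General Y (it gives General X more in every row).
The remaining 2×2 game on (route A, route B) × (defend B, defend C) has no saddle point. Let General X play route A with probability p; indifference gives 12p − 5(1−p) = 6p + 14(1−p), so p = 19/25.
Similarly General Y's optimal q on defend B is 8/25, and the value is 12·(8/25) + (6)·(17/25) = 198/25.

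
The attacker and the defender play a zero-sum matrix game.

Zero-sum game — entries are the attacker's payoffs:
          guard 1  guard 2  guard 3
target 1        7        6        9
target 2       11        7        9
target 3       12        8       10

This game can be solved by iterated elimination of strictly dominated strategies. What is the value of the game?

8

Row target 1 is strictly dominated by row target 3 (12>7, 8>6, 10>9); eliminate target 1.
Column guard 1 is strictly dominated by guard 2 for the defender (7<11, 8<12); eliminate guard 1.
Row target 2 is strictly dominated by row target 3 (8>7, 10>9); eliminate target 2.
Column guard 3 is strictly dominated by guard 2 for the defender (8<10); eliminate guard 3.
Only (target 3, guard 2) remains, with payoff 8.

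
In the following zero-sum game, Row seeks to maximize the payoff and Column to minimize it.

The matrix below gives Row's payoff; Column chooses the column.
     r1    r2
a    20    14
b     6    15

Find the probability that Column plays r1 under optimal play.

1/15

Row minima are 14 and 6, so Row's maximin is 14; column maxima are 20 and 15, so Column's minimax is 15. These differ, so the equilibrium is in mixed strategies.
Let Column play r1 with probability q. Row is indifferent when 20q + 14(1−q) = 6q + 15(1−q), giving q = 1/15.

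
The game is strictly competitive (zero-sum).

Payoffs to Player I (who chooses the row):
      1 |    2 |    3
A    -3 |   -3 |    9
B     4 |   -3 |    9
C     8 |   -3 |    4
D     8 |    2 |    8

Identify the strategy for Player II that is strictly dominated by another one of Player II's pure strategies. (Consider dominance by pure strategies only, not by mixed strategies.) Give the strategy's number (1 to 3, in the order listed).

3

Player II prefers columns that give Player I less. Compare 3 with 2: -3 < 9, -3 < 9, -3 < 4, 2 < 8.
So 2 strictly dominates 3 for Player II; 3 is strictly dominated.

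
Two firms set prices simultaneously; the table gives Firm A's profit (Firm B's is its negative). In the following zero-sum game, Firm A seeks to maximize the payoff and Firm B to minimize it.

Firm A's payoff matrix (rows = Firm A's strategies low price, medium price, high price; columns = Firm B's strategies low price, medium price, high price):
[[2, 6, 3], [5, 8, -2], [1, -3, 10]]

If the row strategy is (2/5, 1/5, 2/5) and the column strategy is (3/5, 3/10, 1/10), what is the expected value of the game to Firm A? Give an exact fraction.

66/25

Against (3/5, 3/10, 1/10), each row's expected payoff is low price: 33/10; medium price: 26/5; high price: 7/10.
Taking the (2/5, 1/5, 2/5)-weighted average: (2/5)·(33/10) + (1/5)·(26/5) + (2/5)·(7/10) = 66/25.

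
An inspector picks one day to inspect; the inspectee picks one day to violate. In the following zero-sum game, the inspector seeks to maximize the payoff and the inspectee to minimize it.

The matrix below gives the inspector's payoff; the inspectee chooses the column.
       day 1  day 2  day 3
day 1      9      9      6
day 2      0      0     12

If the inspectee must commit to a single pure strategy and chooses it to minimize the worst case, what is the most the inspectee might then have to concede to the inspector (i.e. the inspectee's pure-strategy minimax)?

9

The worst case (largest entry) in each column is day 1: 9, day 2: 9, day 3: 12.
The best (smallest) of these is 9.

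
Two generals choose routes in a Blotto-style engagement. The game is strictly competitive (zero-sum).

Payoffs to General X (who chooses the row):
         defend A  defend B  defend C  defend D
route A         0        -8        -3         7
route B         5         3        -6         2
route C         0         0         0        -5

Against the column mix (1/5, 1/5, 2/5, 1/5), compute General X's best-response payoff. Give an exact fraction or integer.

-2/5

route A: (0)·(1/5) + (-8)·(1/5) + (-3)·(2/5) + (7)·(1/5) = -7/5.
route B: (5)·(1/5) + (3)·(1/5) + (-6)·(2/5) + (2)·(1/5) = -2/5.
route C: (0)·(1/5) + (0)·(1/5) + (0)·(2/5) + (-5)·(1/5) = -1.
The best pure response is route B with expected payoff -2/5.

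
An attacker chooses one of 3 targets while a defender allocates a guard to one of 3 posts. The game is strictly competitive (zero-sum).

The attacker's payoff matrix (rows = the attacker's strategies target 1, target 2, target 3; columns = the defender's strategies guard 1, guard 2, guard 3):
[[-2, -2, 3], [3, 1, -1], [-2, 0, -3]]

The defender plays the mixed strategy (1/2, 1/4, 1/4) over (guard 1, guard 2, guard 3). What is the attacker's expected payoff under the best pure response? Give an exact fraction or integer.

3/2

target 1: (-2)·(1/2) + (-2)·(1/4) + (3)·(1/4) = -3/4.
target 2: (3)·(1/2) + (1)·(1/4) + (-1)·(1/4) = 3/2.
target 3: (-2)·(1/2) + (0)·(1/4) + (-3)·(1/4) = -7/4.
The best pure response is target 2 with expected payoff 3/2.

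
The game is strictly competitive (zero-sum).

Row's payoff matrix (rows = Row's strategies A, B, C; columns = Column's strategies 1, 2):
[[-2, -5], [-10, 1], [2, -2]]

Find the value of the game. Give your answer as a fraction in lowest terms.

Row A is strictly dominated by row C, so Row never plays it.
The remaining 2×2 game on (B, C) × (1, 2) has no saddle point. Let Row play B with probability p; indifference gives −10p + 2(1−p) = p − 2(1−p), so p = 4/15.
Similarly Column's optimal q on 1 is 1/5, and the value is -10·(1/5) + (1)·(4/5) = -6/5.

-6/5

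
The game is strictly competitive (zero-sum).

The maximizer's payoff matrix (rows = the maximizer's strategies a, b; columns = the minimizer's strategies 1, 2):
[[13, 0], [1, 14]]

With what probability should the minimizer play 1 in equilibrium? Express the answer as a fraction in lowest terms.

7/13

Row minima are 0 and 1, so the maximizer's maximin is 1; column maxima are 13 and 14, so the minimizer's minimax is 13. These differ, so the equilibrium is in mixed strategies.
Let the minimizer play 1 with probability q. The maximizer is indifferent when 13q = q + 14(1−q), giving q = 7/13.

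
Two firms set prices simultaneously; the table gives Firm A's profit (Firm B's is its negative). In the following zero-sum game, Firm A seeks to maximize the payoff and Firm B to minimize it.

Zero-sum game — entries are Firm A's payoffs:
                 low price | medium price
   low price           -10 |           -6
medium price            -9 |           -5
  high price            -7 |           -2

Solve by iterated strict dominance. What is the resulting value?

-7

Row low price is strictly dominated by row medium price (-9>-10, -5>-6); eliminate low price.
Row medium price is strictly dominated by row high price (-7>-9, -2>-5); eliminate medium price.
Column medium price is strictly dominated by low price for Firm B (-7<-2); eliminate medium price.
Only (high price, low price) remains, with payoff -7.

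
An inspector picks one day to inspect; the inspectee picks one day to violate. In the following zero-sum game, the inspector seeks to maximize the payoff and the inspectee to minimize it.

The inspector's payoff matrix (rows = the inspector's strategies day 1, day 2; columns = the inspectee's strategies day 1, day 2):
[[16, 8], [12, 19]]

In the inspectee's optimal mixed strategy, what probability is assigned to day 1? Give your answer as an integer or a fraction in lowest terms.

11/15

Row minima are 8 and 12, so the inspector's maximin is 12; column maxima are 16 and 19, so the inspectee's minimax is 16. These differ, so the equilibrium is in mixed strategies.
Let the inspectee play day 1 with probability q. The inspector is indifferent when 16q + 8(1−q) = 12q + 19(1−q), giving q = 11/15.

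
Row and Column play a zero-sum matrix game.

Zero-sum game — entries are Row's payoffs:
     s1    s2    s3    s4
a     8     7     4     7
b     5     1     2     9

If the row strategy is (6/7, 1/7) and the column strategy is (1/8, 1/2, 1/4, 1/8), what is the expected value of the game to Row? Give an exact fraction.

Against (1/8, 1/2, 1/4, 1/8), each row's expected payoff is a: 51/8; b: 11/4.
Taking the (6/7, 1/7)-weighted average: (6/7)·(51/8) + (1/7)·(11/4) = 41/7.

41/7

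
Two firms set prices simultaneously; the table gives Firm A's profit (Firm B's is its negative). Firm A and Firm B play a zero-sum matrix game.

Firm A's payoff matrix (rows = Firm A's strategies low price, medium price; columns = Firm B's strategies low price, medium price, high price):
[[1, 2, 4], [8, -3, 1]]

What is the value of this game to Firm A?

19/12

Column high price is strictly dominated by medium price for Firm B (it gives Firm A more in every row).
The remaining 2×2 game on (low price, medium price) × (low price, medium price) has no saddle point. Let Firm A play low price with probability p; indifference gives p + 8(1−p) = 2p − 3(1−p), so p = 11/12.
Similarly Firm B's optimal q on low price is 5/12, and the value is 1·(5/12) + (2)·(7/12) = 19/12.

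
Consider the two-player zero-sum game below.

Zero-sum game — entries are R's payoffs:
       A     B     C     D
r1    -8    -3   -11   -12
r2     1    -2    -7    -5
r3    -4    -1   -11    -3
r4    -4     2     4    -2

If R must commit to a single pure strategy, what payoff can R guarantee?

The worst-case payoff for each row is r1: -12, r2: -7, r3: -11, r4: -4.
The best of these is -4.

-4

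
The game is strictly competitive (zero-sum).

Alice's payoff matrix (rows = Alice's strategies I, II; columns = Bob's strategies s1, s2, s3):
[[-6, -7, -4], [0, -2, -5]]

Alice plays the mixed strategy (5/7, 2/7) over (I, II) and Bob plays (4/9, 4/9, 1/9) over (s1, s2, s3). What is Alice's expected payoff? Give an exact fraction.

Against (4/9, 4/9, 1/9), each row's expected payoff is I: -56/9; II: -13/9.
Taking the (5/7, 2/7)-weighted average: (5/7)·(-56/9) + (2/7)·(-13/9) = -34/7.

-34/7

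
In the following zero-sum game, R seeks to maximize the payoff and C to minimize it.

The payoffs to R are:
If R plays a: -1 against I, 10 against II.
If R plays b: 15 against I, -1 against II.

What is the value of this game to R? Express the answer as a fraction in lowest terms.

Row minima are -1 and -1, so R's maximin is -1; column maxima are 15 and 10, so C's minimax is 10. These differ, so the equilibrium is in mixed strategies.
Let R play a with probability p. C is indifferent when −p + 15(1−p) = 10p − (1−p), giving p = 16/27.
Let C play I with probability q. R is indifferent when −q + 10(1−q) = 15q − (1−q), giving q = 11/27.
The value is -1·(11/27) + (10)·(16/27) = 149/27.

149/27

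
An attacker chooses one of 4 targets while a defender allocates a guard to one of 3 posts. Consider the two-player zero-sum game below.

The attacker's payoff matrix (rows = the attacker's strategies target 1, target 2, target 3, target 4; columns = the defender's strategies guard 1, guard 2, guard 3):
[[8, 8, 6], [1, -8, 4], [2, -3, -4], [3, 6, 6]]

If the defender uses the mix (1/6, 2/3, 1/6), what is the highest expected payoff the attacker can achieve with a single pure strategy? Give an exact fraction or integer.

23/3

target 1: (8)·(1/6) + (8)·(2/3) + (6)·(1/6) = 23/3.
target 2: (1)·(1/6) + (-8)·(2/3) + (4)·(1/6) = -9/2.
target 3: (2)·(1/6) + (-3)·(2/3) + (-4)·(1/6) = -7/3.
target 4: (3)·(1/6) + (6)·(2/3) + (6)·(1/6) = 11/2.
The best pure response is target 1 with expected payoff 23/3.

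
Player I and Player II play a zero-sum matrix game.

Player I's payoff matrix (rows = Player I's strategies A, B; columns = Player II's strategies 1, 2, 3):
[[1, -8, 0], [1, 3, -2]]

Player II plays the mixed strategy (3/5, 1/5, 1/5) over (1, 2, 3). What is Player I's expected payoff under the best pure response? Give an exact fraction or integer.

4/5

A: (1)·(3/5) + (-8)·(1/5) + (0)·(1/5) = -1.
B: (1)·(3/5) + (3)·(1/5) + (-2)·(1/5) = 4/5.
The best pure response is B with expected payoff 4/5.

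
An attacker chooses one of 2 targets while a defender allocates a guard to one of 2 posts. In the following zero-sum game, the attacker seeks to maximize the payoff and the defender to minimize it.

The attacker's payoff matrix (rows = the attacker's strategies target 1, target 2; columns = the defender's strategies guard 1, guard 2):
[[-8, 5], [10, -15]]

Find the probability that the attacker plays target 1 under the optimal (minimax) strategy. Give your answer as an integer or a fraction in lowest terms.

25/38

Row minima are -8 and -15, so the attacker's maximin is -8; column maxima are 10 and 5, so the defender's minimax is 5. These differ, so the equilibrium is in mixed strategies.
Let the attacker play target 1 with probability p. The defender is indifferent when −8p + 10(1−p) = 5p − 15(1−p), giving p = 25/38.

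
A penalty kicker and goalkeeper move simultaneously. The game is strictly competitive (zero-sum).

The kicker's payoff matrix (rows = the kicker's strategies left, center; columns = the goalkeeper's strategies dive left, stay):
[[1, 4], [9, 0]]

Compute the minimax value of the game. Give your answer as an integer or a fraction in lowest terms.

3

Row minima are 1 and 0, so the kicker's maximin is 1; column maxima are 9 and 4, so the goalkeeper's minimax is 4. These differ, so the equilibrium is in mixed strategies.
Let the kicker play left with probability p. The goalkeeper is indifferent when p + 9(1−p) = 4p, giving p = 3/4.
Let the goalkeeper play dive left with probability q. The kicker is indifferent when q + 4(1−q) = 9q, giving q = 1/3.
The value is 1·(1/3) + (4)·(2/3) = 3.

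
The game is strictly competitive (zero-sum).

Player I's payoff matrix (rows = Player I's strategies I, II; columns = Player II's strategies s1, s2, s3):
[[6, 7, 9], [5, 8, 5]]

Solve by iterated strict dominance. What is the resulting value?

Column s2 is strictly dominated by s1 for Player II (6<7, 5<8); eliminate s2.
Row II is strictly dominated by row I (6>5, 9>5); eliminate II.
Column s3 is strictly dominated by s1 for Player II (6<9); eliminate s3.
Only (I, s1) remains, with payoff 6.

6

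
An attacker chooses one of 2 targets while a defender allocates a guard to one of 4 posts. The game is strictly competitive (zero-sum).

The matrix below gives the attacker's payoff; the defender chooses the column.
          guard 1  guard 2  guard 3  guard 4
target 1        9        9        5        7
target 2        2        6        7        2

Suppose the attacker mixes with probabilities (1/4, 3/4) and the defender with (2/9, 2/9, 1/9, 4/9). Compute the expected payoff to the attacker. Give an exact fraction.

9/2

Against (2/9, 2/9, 1/9, 4/9), each row's expected payoff is target 1: 23/3; target 2: 31/9.
Taking the (1/4, 3/4)-weighted average: (1/4)·(23/3) + (3/4)·(31/9) = 9/2.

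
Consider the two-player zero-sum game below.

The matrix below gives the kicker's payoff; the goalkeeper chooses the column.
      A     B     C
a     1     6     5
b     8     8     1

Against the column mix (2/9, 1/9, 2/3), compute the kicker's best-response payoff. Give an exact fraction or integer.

38/9

a: (1)·(2/9) + (6)·(1/9) + (5)·(2/3) = 38/9.
b: (8)·(2/9) + (8)·(1/9) + (1)·(2/3) = 10/3.
The best pure response is a with expected payoff 38/9.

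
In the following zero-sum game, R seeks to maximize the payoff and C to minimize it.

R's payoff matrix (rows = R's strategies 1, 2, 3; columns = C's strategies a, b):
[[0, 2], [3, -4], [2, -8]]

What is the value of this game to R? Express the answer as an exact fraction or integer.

Row 3 is strictly dominated by row 2, so R never plays it.
The remaining 2×2 game on (1, 2) × (a, b) has no saddle point. Let R play 1 with probability p; indifference gives 3(1−p) = 2p − 4(1−p), so p = 7/9.
Similarly C's optimal q on a is 2/3, and the value is 0·(2/3) + (2)·(1/3) = 2/3.

2/3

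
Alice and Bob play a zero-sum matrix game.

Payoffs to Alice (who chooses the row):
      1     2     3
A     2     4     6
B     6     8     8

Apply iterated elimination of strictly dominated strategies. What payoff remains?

6

Row A is strictly dominated by row B (6>2, 8>4, 8>6); eliminate A.
Column 2 is strictly dominated by 1 for Bob (6<8); eliminate 2.
Column 3 is strictly dominated by 1 for Bob (6<8); eliminate 3.
Only (B, 1) remains, with payoff 6.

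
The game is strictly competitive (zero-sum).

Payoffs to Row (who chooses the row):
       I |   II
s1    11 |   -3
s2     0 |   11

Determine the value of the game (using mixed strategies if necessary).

Row minima are -3 and 0, so Row's maximin is 0; column maxima are 11 and 11, so Column's minimax is 11. These differ, so the equilibrium is in mixed strategies.
Let Row play s1 with probability p. Column is indifferent when 11p = −3p + 11(1−p), giving p = 11/25.
Let Column play I with probability q. Row is indifferent when 11q − 3(1−q) = 11(1−q), giving q = 14/25.
The value is 11·(14/25) + (-3)·(11/25) = 121/25.

121/25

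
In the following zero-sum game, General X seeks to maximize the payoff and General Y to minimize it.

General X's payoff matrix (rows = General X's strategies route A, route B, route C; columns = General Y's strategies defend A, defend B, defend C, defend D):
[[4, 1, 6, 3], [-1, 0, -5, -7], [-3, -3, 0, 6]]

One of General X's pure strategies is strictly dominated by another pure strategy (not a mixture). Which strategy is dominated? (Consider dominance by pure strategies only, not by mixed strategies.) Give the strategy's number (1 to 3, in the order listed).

2

Compare route B with route A: 4 > -1, 1 > 0, 6 > -5, 3 > -7.
So route A strictly dominates route B for General X; route B is strictly dominated.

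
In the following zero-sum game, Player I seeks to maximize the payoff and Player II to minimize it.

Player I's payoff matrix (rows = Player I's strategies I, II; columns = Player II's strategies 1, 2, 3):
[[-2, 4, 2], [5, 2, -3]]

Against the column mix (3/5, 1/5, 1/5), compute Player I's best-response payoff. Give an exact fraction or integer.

I: (-2)·(3/5) + (4)·(1/5) + (2)·(1/5) = 0.
II: (5)·(3/5) + (2)·(1/5) + (-3)·(1/5) = 14/5.
The best pure response is II with expected payoff 14/5.

14/5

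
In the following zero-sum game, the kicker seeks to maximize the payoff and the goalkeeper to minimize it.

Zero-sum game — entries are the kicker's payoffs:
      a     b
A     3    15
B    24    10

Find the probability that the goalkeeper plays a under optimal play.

Row minima are 3 and 10, so the kicker's maximin is 10; column maxima are 24 and 15, so the goalkeeper's minimax is 15. These differ, so the equilibrium is in mixed strategies.
Let the goalkeeper play a with probability q. The kicker is indifferent when 3q + 15(1−q) = 24q + 10(1−q), giving q = 5/26.

5/26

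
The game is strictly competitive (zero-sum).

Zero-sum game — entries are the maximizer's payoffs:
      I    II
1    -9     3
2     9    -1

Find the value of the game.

9/11

Row minima are -9 and -1, so the maximizer's maximin is -1; column maxima are 9 and 3, so the minimizer's minimax is 3. These differ, so the equilibrium is in mixed strategies.
Let the maximizer play 1 with probability p. The minimizer is indifferent when −9p + 9(1−p) = 3p − (1−p), giving p = 5/11.
Let the minimizer play I with probability q. The maximizer is indifferent when −9q + 3(1−q) = 9q − (1−q), giving q = 2/11.
The value is -9·(2/11) + (3)·(9/11) = 9/11.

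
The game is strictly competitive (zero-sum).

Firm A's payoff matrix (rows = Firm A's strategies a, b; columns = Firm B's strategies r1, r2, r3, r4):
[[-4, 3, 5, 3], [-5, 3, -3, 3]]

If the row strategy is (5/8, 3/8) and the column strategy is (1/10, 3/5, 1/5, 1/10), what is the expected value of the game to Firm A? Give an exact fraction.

33/16

Against (1/10, 3/5, 1/5, 1/10), each row's expected payoff is a: 27/10; b: 1.
Taking the (5/8, 3/8)-weighted average: (5/8)·(27/10) + (3/8)·(1) = 33/16.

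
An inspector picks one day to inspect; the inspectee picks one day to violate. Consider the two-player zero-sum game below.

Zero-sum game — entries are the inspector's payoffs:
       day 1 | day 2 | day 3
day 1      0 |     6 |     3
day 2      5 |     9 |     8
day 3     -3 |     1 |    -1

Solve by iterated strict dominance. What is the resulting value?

5

Column day 3 is strictly dominated by day 1 for the inspectee (0<3, 5<8, -3<-1); eliminate day 3.
Row day 3 is strictly dominated by row day 1 (0>-3, 6>1); eliminate day 3.
Column day 2 is strictly dominated by day 1 for the inspectee (0<6, 5<9); eliminate day 2.
Row day 1 is strictly dominated by row day 2 (5>0); eliminate day 1.
Only (day 2, day 1) remains, with payoff 5.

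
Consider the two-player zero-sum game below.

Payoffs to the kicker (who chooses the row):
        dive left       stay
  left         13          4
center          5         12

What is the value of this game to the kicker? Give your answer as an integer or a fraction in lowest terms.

17/2

Row minima are 4 and 5, so the kicker's maximin is 5; column maxima are 13 and 12, so the goalkeeper's minimax is 12. These differ, so the equilibrium is in mixed strategies.
Let the kicker play left with probability p. The goalkeeper is indifferent when 13p + 5(1−p) = 4p + 12(1−p), giving p = 7/16.
Let the goalkeeper play dive left with probability q. The kicker is indifferent when 13q + 4(1−q) = 5q + 12(1−q), giving q = 1/2.
The value is 13·(1/2) + (4)·(1/2) = 17/2.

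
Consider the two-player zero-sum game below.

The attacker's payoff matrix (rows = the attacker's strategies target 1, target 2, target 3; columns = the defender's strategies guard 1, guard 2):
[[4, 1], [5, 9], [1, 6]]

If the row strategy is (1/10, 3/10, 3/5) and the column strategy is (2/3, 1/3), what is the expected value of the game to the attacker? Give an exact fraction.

19/5

Against (2/3, 1/3), each row's expected payoff is target 1: 3; target 2: 19/3; target 3: 8/3.
Taking the (1/10, 3/10, 3/5)-weighted average: (1/10)·(3) + (3/10)·(19/3) + (3/5)·(8/3) = 19/5.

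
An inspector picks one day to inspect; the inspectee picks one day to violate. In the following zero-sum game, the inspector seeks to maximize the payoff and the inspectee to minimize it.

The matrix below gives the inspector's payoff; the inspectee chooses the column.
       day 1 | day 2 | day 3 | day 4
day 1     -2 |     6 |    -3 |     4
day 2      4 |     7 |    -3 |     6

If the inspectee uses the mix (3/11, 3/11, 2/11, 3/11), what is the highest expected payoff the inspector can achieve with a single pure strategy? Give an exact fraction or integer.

day 1: (-2)·(3/11) + (6)·(3/11) + (-3)·(2/11) + (4)·(3/11) = 18/11.
day 2: (4)·(3/11) + (7)·(3/11) + (-3)·(2/11) + (6)·(3/11) = 45/11.
The best pure response is day 2 with expected payoff 45/11.

45/11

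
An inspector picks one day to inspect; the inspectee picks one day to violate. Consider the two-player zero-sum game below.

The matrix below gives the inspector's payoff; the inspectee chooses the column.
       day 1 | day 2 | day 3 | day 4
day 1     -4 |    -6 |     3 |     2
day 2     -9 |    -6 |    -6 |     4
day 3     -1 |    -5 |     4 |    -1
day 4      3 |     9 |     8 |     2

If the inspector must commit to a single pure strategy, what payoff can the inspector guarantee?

2

The worst-case payoff for each row is day 1: -6, day 2: -9, day 3: -5, day 4: 2.
The best of these is 2.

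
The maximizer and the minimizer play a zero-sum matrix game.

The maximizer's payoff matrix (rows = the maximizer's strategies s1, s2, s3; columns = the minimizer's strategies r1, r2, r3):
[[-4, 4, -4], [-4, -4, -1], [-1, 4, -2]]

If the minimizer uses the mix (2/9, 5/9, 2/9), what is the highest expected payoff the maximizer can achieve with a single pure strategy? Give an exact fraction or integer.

s1: (-4)·(2/9) + (4)·(5/9) + (-4)·(2/9) = 4/9.
s2: (-4)·(2/9) + (-4)·(5/9) + (-1)·(2/9) = -10/3.
s3: (-1)·(2/9) + (4)·(5/9) + (-2)·(2/9) = 14/9.
The best pure response is s3 with expected payoff 14/9.

14/9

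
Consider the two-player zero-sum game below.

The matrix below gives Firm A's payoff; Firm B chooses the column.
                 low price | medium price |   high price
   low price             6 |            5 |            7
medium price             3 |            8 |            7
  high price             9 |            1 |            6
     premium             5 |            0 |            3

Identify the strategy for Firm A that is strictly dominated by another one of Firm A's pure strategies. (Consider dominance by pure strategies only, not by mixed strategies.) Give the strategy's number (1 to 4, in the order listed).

Compare premium with low price: 6 > 5, 5 > 0, 7 > 3.
So low price strictly dominates premium for Firm A; premium is strictly dominated.

4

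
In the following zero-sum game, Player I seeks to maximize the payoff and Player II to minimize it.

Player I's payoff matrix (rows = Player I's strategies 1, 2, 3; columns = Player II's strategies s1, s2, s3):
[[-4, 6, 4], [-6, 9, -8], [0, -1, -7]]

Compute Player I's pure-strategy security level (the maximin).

-4

The worst-case payoff for each row is 1: -4, 2: -8, 3: -7.
The best of these is -4.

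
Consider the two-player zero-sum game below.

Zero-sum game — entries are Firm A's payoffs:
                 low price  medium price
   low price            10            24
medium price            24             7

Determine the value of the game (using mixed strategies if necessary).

Row minima are 10 and 7, so Firm A's maximin is 10; column maxima are 24 and 24, so Firm B's minimax is 24. These differ, so the equilibrium is in mixed strategies.
Let Firm A play low price with probability p. Firm B is indifferent when 10p + 24(1−p) = 24p + 7(1−p), giving p = 17/31.
Let Firm B play low price with probability q. Firm A is indifferent when 10q + 24(1−q) = 24q + 7(1−q), giving q = 17/31.
The value is 10·(17/31) + (24)·(14/31) = 506/31.

506/31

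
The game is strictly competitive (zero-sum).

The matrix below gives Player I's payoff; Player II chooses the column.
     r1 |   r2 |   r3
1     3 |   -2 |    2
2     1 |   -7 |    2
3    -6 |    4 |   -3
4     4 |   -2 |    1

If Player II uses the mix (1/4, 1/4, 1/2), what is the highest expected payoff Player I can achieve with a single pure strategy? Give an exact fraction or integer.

5/4

1: (3)·(1/4) + (-2)·(1/4) + (2)·(1/2) = 5/4.
2: (1)·(1/4) + (-7)·(1/4) + (2)·(1/2) = -1/2.
3: (-6)·(1/4) + (4)·(1/4) + (-3)·(1/2) = -2.
4: (4)·(1/4) + (-2)·(1/4) + (1)·(1/2) = 1.
The best pure response is 1 with expected payoff 5/4.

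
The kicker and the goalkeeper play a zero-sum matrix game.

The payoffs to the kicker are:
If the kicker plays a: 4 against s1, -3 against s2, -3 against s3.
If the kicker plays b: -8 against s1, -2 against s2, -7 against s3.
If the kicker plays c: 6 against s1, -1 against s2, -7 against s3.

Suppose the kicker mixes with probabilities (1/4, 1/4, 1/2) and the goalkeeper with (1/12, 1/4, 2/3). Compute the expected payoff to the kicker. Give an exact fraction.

Against (1/12, 1/4, 2/3), each row's expected payoff is a: -29/12; b: -35/6; c: -53/12.
Taking the (1/4, 1/4, 1/2)-weighted average: (1/4)·(-29/12) + (1/4)·(-35/6) + (1/2)·(-53/12) = -205/48.

-205/48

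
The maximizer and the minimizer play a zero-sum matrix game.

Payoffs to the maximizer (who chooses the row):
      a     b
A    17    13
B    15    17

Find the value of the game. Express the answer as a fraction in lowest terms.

47/3

Row minima are 13 and 15, so the maximizer's maximin is 15; column maxima are 17 and 17, so the minimizer's minimax is 17. These differ, so the equilibrium is in mixed strategies.
Let the maximizer play A with probability p. The minimizer is indifferent when 17p + 15(1−p) = 13p + 17(1−p), giving p = 1/3.
Let the minimizer play a with probability q. The maximizer is indifferent when 17q + 13(1−q) = 15q + 17(1−q), giving q = 2/3.
The value is 17·(2/3) + (13)·(1/3) = 47/3.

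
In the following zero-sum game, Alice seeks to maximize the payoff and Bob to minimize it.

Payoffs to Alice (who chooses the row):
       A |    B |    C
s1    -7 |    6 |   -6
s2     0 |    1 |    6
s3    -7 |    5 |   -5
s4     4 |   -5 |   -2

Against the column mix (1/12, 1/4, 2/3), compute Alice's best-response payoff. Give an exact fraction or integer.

17/4

s1: (-7)·(1/12) + (6)·(1/4) + (-6)·(2/3) = -37/12.
s2: (0)·(1/12) + (1)·(1/4) + (6)·(2/3) = 17/4.
s3: (-7)·(1/12) + (5)·(1/4) + (-5)·(2/3) = -8/3.
s4: (4)·(1/12) + (-5)·(1/4) + (-2)·(2/3) = -9/4.
The best pure response is s2 with expected payoff 17/4.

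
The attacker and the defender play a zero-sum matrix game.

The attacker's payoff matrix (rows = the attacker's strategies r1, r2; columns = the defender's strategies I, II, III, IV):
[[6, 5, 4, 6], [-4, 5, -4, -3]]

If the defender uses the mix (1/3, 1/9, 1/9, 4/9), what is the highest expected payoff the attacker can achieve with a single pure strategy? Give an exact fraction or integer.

r1: (6)·(1/3) + (5)·(1/9) + (4)·(1/9) + (6)·(4/9) = 17/3.
r2: (-4)·(1/3) + (5)·(1/9) + (-4)·(1/9) + (-3)·(4/9) = -23/9.
The best pure response is r1 with expected payoff 17/3.

17/3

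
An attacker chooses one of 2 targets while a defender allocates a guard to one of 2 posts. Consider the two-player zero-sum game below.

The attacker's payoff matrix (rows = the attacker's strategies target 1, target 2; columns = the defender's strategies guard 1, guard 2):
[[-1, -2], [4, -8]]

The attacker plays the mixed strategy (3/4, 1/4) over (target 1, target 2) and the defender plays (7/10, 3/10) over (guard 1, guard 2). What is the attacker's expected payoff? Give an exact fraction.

Against (7/10, 3/10), each row's expected payoff is target 1: -13/10; target 2: 2/5.
Taking the (3/4, 1/4)-weighted average: (3/4)·(-13/10) + (1/4)·(2/5) = -7/8.

-7/8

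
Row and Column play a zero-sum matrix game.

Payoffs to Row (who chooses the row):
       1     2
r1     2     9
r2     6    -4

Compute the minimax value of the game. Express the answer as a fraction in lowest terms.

62/17

Row minima are 2 and -4, so Row's maximin is 2; column maxima are 6 and 9, so Column's minimax is 6. These differ, so the equilibrium is in mixed strategies.
Let Row play r1 with probability p. Column is indifferent when 2p + 6(1−p) = 9p − 4(1−p), giving p = 10/17.
Let Column play 1 with probability q. Row is indifferent when 2q + 9(1−q) = 6q − 4(1−q), giving q = 13/17.
The value is 2·(13/17) + (9)·(4/17) = 62/17.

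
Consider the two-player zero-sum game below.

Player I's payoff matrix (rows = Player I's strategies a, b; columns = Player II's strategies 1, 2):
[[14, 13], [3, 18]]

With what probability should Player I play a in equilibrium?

15/16

Row minima are 13 and 3, so Player I's maximin is 13; column maxima are 14 and 18, so Player II's minimax is 14. These differ, so the equilibrium is in mixed strategies.
Let Player I play a with probability p. Player II is indifferent when 14p + 3(1−p) = 13p + 18(1−p), giving p = 15/16.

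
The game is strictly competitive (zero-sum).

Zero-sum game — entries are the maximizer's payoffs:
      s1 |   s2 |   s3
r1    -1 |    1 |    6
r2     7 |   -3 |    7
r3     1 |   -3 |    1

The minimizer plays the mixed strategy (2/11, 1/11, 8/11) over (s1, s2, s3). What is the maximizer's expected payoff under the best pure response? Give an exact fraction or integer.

r1: (-1)·(2/11) + (1)·(1/11) + (6)·(8/11) = 47/11.
r2: (7)·(2/11) + (-3)·(1/11) + (7)·(8/11) = 67/11.
r3: (1)·(2/11) + (-3)·(1/11) + (1)·(8/11) = 7/11.
The best pure response is r2 with expected payoff 67/11.

67/11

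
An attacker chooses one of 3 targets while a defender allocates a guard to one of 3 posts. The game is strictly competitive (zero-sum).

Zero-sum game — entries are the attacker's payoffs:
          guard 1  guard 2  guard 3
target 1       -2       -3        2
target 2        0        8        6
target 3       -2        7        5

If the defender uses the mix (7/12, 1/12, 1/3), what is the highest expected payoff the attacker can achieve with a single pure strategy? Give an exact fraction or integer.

target 1: (-2)·(7/12) + (-3)·(1/12) + (2)·(1/3) = -3/4.
target 2: (0)·(7/12) + (8)·(1/12) + (6)·(1/3) = 8/3.
target 3: (-2)·(7/12) + (7)·(1/12) + (5)·(1/3) = 13/12.
The best pure response is target 2 with expected payoff 8/3.

8/3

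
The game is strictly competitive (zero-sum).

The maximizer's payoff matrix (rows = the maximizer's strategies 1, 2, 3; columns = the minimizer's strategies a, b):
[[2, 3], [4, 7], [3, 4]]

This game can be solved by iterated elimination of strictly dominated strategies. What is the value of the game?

4

Row 1 is strictly dominated by row 2 (4>2, 7>3); eliminate 1.
Row 3 is strictly dominated by row 2 (4>3, 7>4); eliminate 3.
Column b is strictly dominated by a for the minimizer (4<7); eliminate b.
Only (2, a) remains, with payoff 4.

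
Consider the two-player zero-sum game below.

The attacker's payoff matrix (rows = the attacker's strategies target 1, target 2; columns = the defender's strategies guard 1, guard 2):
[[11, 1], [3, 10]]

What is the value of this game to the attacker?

Row minima are 1 and 3, so the attacker's maximin is 3; column maxima are 11 and 10, so the defender's minimax is 10. These differ, so the equilibrium is in mixed strategies.
Let the attacker play target 1 with probability p. The defender is indifferent when 11p + 3(1−p) = p + 10(1−p), giving p = 7/17.
Let the defender play guard 1 with probability q. The attacker is indifferent when 11q + (1−q) = 3q + 10(1−q), giving q = 9/17.
The value is 11·(9/17) + (1)·(8/17) = 107/17.

107/17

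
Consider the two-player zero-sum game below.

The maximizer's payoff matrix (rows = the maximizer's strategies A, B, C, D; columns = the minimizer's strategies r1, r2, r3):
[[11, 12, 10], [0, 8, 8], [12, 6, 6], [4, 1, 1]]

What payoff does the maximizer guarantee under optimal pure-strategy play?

Row minima: 10, 0, 6, 1 → the maximizer's maximin is 10.
Column maxima: 12, 12, 10 → the minimizer's minimax is 10.
They coincide at (A, r3), so the value is 10.

10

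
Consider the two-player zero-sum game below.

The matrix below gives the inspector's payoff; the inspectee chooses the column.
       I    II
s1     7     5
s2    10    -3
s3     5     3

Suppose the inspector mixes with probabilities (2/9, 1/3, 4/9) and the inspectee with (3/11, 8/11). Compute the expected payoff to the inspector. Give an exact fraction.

296/99

Against (3/11, 8/11), each row's expected payoff is s1: 61/11; s2: 6/11; s3: 39/11.
Taking the (2/9, 1/3, 4/9)-weighted average: (2/9)·(61/11) + (1/3)·(6/11) + (4/9)·(39/11) = 296/99.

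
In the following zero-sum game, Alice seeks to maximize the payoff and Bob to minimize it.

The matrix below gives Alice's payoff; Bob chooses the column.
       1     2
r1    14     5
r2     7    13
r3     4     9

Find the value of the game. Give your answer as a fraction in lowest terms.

49/5

Row r3 is strictly dominated by row r2, so Alice never plays it.
The remaining 2×2 game on (r1, r2) × (1, 2) has no saddle point. Let Alice play r1 with probability p; indifference gives 14p + 7(1−p) = 5p + 13(1−p), so p = 2/5.
Similarly Bob's optimal q on 1 is 8/15, and the value is 14·(8/15) + (5)·(7/15) = 49/5.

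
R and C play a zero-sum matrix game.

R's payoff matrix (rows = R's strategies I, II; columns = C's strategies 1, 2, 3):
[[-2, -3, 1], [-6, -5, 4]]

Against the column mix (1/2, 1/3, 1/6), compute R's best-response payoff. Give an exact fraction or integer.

-11/6

I: (-2)·(1/2) + (-3)·(1/3) + (1)·(1/6) = -11/6.
II: (-6)·(1/2) + (-5)·(1/3) + (4)·(1/6) = -4.
The best pure response is I with expected payoff -11/6.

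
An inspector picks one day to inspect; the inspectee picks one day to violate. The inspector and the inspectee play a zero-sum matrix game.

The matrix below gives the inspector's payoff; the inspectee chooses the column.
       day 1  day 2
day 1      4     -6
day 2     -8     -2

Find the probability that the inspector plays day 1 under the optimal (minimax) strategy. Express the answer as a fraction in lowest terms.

Row minima are -6 and -8, so the inspector's maximin is -6; column maxima are 4 and -2, so the inspectee's minimax is -2. These differ, so the equilibrium is in mixed strategies.
Let the inspector play day 1 with probability p. The inspectee is indifferent when 4p − 8(1−p) = −6p − 2(1−p), giving p = 3/8.

3/8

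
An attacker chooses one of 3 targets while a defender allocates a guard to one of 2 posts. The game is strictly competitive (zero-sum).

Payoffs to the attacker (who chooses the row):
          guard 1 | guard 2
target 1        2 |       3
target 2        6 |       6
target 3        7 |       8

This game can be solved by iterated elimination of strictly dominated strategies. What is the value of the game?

7

Row target 1 is strictly dominated by row target 2 (6>2, 6>3); eliminate target 1.
Row target 2 is strictly dominated by row target 3 (7>6, 8>6); eliminate target 2.
Column guard 2 is strictly dominated by guard 1 for the defender (7<8); eliminate guard 2.
Only (target 3, guard 1) remains, with payoff 7.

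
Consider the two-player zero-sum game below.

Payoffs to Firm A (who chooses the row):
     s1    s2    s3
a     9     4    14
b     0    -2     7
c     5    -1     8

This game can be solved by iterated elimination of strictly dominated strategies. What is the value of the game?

4

Column s3 is strictly dominated by s1 for Firm B (9<14, 0<7, 5<8); eliminate s3.
Row c is strictly dominated by row a (9>5, 4>-1); eliminate c.
Row b is strictly dominated by row a (9>0, 4>-2); eliminate b.
Column s1 is strictly dominated by s2 for Firm B (4<9); eliminate s1.
Only (a, s2) remains, with payoff 4.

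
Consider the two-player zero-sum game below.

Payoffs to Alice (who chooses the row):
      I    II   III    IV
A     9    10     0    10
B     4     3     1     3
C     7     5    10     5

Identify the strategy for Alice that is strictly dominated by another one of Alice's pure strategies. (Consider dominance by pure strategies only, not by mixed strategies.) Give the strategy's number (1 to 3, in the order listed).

Compare B with C: 7 > 4, 5 > 3, 10 > 1, 5 > 3.
So C strictly dominates B for Alice; B is strictly dominated.

2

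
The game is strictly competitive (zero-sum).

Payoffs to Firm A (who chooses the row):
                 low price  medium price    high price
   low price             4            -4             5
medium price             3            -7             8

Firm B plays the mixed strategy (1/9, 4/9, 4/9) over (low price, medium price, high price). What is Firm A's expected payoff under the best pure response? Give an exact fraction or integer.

low price: (4)·(1/9) + (-4)·(4/9) + (5)·(4/9) = 8/9.
medium price: (3)·(1/9) + (-7)·(4/9) + (8)·(4/9) = 7/9.
The best pure response is low price with expected payoff 8/9.

8/9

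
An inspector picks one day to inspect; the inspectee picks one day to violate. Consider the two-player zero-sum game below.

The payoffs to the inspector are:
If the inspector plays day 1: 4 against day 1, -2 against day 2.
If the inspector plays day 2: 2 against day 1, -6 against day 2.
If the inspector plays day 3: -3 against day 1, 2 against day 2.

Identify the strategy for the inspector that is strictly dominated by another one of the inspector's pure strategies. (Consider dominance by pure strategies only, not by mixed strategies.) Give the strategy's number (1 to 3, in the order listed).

2

Compare day 2 with day 1: 4 > 2, -2 > -6.
So day 1 strictly dominates day 2 for the inspector; day 2 is strictly dominated.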